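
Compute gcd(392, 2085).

1

gcd(2085, 392):
  2085 = 5×392 + 125
  392 = 3×125 + 17
  125 = 7×17 + 6
  17 = 2×6 + 5
  6 = 1×5 + 1
  5 = 5×1
so gcd(2085, 392) = 1.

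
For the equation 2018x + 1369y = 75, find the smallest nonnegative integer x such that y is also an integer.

gcd(2018, 1369):
  2018 = 1*1369 + 649
  1369 = 2*649 + 71
  649 = 9*71 + 10
  71 = 7*10 + 1
  10 = 10*1
so gcd(2018, 1369) = 1.
1 divides 75, so solutions exist.
Back-substitute for Bézout coefficients:
  1 = 71 - 7*10
  ... = 2018*(-135) + 1369*(199)
Scale by 75/1 = 75: (x₀, y₀) = (-10125, 14925).
General solution: x = -10125 + 1369t, y = 14925 - 2018t for integer t.
x ≥ 0: smallest is -10125 mod 1369 = 827 (at t = 8), with y = -1219.

827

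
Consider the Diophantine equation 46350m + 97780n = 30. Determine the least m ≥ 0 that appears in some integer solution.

gcd(97780, 46350):
  97780 = 2·46350 + 5080
  46350 = 9·5080 + 630
  5080 = 8·630 + 40
  630 = 15·40 + 30
  40 = 1·30 + 10
  30 = 3·10
so gcd(97780, 46350) = 10.
10 divides 30, so solutions exist.
Back-substitute for Bézout coefficients:
  10 = 40 - 1·30
  ... = 46350·(-2483) + 97780·(1177)
Scale by 30/10 = 3: (m₀, n₀) = (-7449, 3531).
General solution: m = -7449 + 9778t, n = 3531 - 4635t for integer t.
m ≥ 0: smallest is -7449 mod 9778 = 2329 (at t = 1), with n = -1104.

2329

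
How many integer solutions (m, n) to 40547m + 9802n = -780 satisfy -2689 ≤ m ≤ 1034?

5

gcd(40547, 9802):
  40547 = 4*9802 + 1339
  9802 = 7*1339 + 429
  1339 = 3*429 + 52
  429 = 8*52 + 13
  52 = 4*13
so gcd(40547, 9802) = 13.
Back-substitute for Bézout coefficients:
  13 = 429 - 8*52
  ... = 40547*(-183) + 9802*(757)
Scale by -60: particular solution (10980, -45420); reduce m mod 754: (424, -1754).
General solution: m = 424 + 754t, n = -1754 - 3119t for integer t.
-2689 ≤ 424 + 754t ≤ 1034 gives t ∈ [-4, 0], which is 5 values.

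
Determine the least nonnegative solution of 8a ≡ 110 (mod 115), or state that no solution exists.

gcd(115, 8) = 1.
1 divides 110, so solutions exist.
By Bézout, 8×(-43) + 115×(3) = 1.
So 8×(-43) ≡ 1 (mod 115); multiply by 110: a ≡ -4730 (mod 115).
Smallest nonnegative: a = -4730 mod 115 = 100.

100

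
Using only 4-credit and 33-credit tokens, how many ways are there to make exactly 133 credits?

1

Need nonnegative integers with 4j + 33k = 133.
gcd(4, 33) = 1, and 4·(-8) + 33·(1) = 1.
So (j₀, k₀) = (-1064, 133); general j = -1064 + 33t, k = 133 - 4t.
j ≥ 0 ⇒ t ≥ 33; k ≥ 0 ⇒ t ≤ 33. That's 1 value of t.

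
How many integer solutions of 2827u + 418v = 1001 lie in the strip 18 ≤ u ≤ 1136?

29

gcd(2827, 418) = 11.
By Bézout, 2827*(-17) + 418*(115) = 11.
Particular solution: (11, -72).
General solution: u = 11 + 38t, v = -72 - 257t for integer t.
18 ≤ 11 + 38t ≤ 1136 gives t ∈ [1, 29], which is 29 values.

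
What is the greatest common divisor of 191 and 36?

1

gcd(191, 36):
  191 = 5*36 + 11
  36 = 3*11 + 3
  11 = 3*3 + 2
  3 = 1*2 + 1
  2 = 2*1
so gcd(191, 36) = 1.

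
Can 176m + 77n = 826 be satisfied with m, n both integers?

no

gcd(176, 77) = 11  (176 = 2·77 + 22, 77 = 3·22 + 11, 22 = 2·11).
11 does not divide 826 (remainder 1), so no integer solutions.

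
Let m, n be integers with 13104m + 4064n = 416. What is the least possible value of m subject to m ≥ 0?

250

gcd(13104, 4064) = 16.
16 divides 416, so solutions exist.
By Bézout, 13104*(-49) + 4064*(158) = 16.
Scale by 416/16 = 26: (m₀, n₀) = (-1274, 4108).
General solution: m = -1274 + 254t, n = 4108 - 819t for integer t.
m ≥ 0: smallest is -1274 mod 254 = 250 (at t = 6), with n = -806.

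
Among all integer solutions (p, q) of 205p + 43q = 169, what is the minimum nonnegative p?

39

gcd(205, 43):
  205 = 4×43 + 33
  43 = 1×33 + 10
  33 = 3×10 + 3
  10 = 3×3 + 1
  3 = 3×1
so gcd(205, 43) = 1.
1 divides 169, so solutions exist.
Back-substitute for Bézout coefficients:
  1 = 10 - 3×3
  ... = 205×(-13) + 43×(62)
Scale by 169/1 = 169: (p₀, q₀) = (-2197, 10478).
General solution: p = -2197 + 43t, q = 10478 - 205t for integer t.
p ≥ 0: smallest is -2197 mod 43 = 39 (at t = 52), with q = -182.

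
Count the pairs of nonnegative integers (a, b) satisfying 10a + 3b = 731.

gcd(10, 3):
  10 = 3*3 + 1
  3 = 3*1
so gcd(10, 3) = 1.
Back-substitute for Bézout coefficients:
  1 = 10 - 3*3
  ... = 10*(1) + 3*(-3)
Scale by 731: one solution is (731, -2193). Reduce a mod 3: (2, 237).
General: a = 2 + 3t, b = 237 - 10t.
a ≥ 0 ⇒ t ≥ 0; b ≥ 0 ⇒ t ≤ 23. So t ∈ [0, 23]: 24 solutions.

24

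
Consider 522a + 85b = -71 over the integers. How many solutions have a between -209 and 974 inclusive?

gcd(522, 85):
  522 = 6*85 + 12
  85 = 7*12 + 1
  12 = 12*1
so gcd(522, 85) = 1.
Back-substitute for Bézout coefficients:
  1 = 85 - 7*12
  ... = 522*(-7) + 85*(43)
Scale by -71: particular solution (497, -3053); reduce a mod 85: (72, -443).
General solution: a = 72 + 85t, b = -443 - 522t for integer t.
-209 ≤ 72 + 85t ≤ 974 gives t ∈ [-3, 10], which is 14 values.

14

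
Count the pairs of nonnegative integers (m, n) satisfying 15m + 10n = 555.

gcd(15, 10) = 5.
By Bézout, 15×(1) + 10×(-1) = 5.
One solution: (1, 54).
General: m = 1 + 2t, n = 54 - 3t.
m ≥ 0 ⇒ t ≥ 0; n ≥ 0 ⇒ t ≤ 18. So t ∈ [0, 18]: 19 solutions.

19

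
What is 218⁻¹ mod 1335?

gcd(1335, 218) = 1.
By Bézout, 218·(-643) + 1335·(105) = 1.
So 218·-643 ≡ 1 (mod 1335), and -643 mod 1335 = 692.

692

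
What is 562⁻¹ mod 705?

gcd(705, 562) = 1  (705 = 1*562 + 143, 562 = 3*143 + 133, 143 = 1*133 + 10, 133 = 13*10 + 3, 10 = 3*3 + 1, 3 = 3*1).
Back-substituting, 562*(-212) + 705*(169) = 1.
So 562*-212 ≡ 1 (mod 705), and -212 mod 705 = 493.

493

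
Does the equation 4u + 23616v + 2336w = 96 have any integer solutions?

yes

gcd(23616, 4) = 4  (23616 = 5904·4).
gcd(4, 2336) = 4.
4 divides 96, so integer solutions exist.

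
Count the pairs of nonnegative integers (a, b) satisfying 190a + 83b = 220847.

14

gcd(190, 83) = 1  (190 = 2*83 + 24, 83 = 3*24 + 11, 24 = 2*11 + 2, 11 = 5*2 + 1, 2 = 2*1).
Back-substituting, 190*(-38) + 83*(87) = 1.
Scale by 220847: one solution is (-8392186, 19213689). Reduce a mod 83: (27, 2599).
General: a = 27 + 83t, b = 2599 - 190t.
a ≥ 0 ⇒ t ≥ 0; b ≥ 0 ⇒ t ≤ 13. So t ∈ [0, 13]: 14 solutions.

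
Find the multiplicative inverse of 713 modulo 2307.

gcd(2307, 713) = 1.
By Bézout, 713×(563) + 2307×(-174) = 1.
So 713×563 ≡ 1 (mod 2307), and 563 mod 2307 = 563.

563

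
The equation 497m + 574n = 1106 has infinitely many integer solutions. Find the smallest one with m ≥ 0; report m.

gcd(574, 497) = 7.
7 divides 1106, so solutions exist.
By Bézout, 497·(-15) + 574·(13) = 7.
Scale by 1106/7 = 158: (m₀, n₀) = (-2370, 2054).
General solution: m = -2370 + 82t, n = 2054 - 71t for integer t.
m ≥ 0: smallest is -2370 mod 82 = 8 (at t = 29), with n = -5.

8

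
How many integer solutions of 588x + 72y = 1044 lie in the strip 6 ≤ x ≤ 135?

gcd(588, 72):
  588 = 8*72 + 12
  72 = 6*12
so gcd(588, 72) = 12.
Back-substitute for Bézout coefficients:
  12 = 588 - 8*72
  ... = 588*(1) + 72*(-8)
Scale by 87: particular solution (87, -696); reduce x mod 6: (3, -10).
General solution: x = 3 + 6t, y = -10 - 49t for integer t.
6 ≤ 3 + 6t ≤ 135 gives t ∈ [1, 22], which is 22 values.

22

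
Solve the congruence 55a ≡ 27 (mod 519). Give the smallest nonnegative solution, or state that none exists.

gcd(519, 55) = 1.
1 divides 27, so solutions exist.
By Bézout, 55*(151) + 519*(-16) = 1.
So 55*(151) ≡ 1 (mod 519); multiply by 27: a ≡ 4077 (mod 519).
Smallest nonnegative: a = 4077 mod 519 = 444.

444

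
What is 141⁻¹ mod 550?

gcd(550, 141) = 1.
By Bézout, 141*(-39) + 550*(10) = 1.
So 141*-39 ≡ 1 (mod 550), and -39 mod 550 = 511.

511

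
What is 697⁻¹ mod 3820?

gcd(3820, 697):
  3820 = 5*697 + 335
  697 = 2*335 + 27
  335 = 12*27 + 11
  27 = 2*11 + 5
  11 = 2*5 + 1
  5 = 5*1
so gcd(3820, 697) = 1.
Back-substitute for Bézout coefficients:
  1 = 11 - 2*5
  ... = 697*(-707) + 3820*(129)
So 697*-707 ≡ 1 (mod 3820), and -707 mod 3820 = 3113.

3113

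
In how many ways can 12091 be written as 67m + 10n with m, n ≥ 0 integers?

18

gcd(67, 10):
  67 = 6*10 + 7
  10 = 1*7 + 3
  7 = 2*3 + 1
  3 = 3*1
so gcd(67, 10) = 1.
Back-substitute for Bézout coefficients:
  1 = 7 - 2*3
  ... = 67*(3) + 10*(-20)
Scale by 12091: one solution is (36273, -241820). Reduce m mod 10: (3, 1189).
General: m = 3 + 10t, n = 1189 - 67t.
m ≥ 0 ⇒ t ≥ 0; n ≥ 0 ⇒ t ≤ 17. So t ∈ [0, 17]: 18 solutions.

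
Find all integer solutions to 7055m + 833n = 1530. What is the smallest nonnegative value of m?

38

gcd(7055, 833) = 17  (7055 = 8·833 + 391, 833 = 2·391 + 51, 391 = 7·51 + 34, 51 = 1·34 + 17, 34 = 2·17).
17 divides 1530, so solutions exist.
Back-substituting, 7055·(-17) + 833·(144) = 17.
Scale by 1530/17 = 90: (m₀, n₀) = (-1530, 12960).
General solution: m = -1530 + 49t, n = 12960 - 415t for integer t.
m ≥ 0: smallest is -1530 mod 49 = 38 (at t = 32), with n = -320.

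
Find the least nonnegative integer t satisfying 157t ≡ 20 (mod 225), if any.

185

gcd(225, 157):
  225 = 1×157 + 68
  157 = 2×68 + 21
  68 = 3×21 + 5
  21 = 4×5 + 1
  5 = 5×1
so gcd(225, 157) = 1.
1 divides 20, so solutions exist.
Back-substitute for Bézout coefficients:
  1 = 21 - 4×5
  ... = 157×(43) + 225×(-30)
So 157×(43) ≡ 1 (mod 225); multiply by 20: t ≡ 860 (mod 225).
Smallest nonnegative: t = 860 mod 225 = 185.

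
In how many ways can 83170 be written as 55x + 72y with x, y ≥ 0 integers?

21

gcd(72, 55) = 1  (72 = 1·55 + 17, 55 = 3·17 + 4, 17 = 4·4 + 1, 4 = 4·1).
Back-substituting, 55·(-17) + 72·(13) = 1.
Scale by 83170: one solution is (-1413890, 1081210). Reduce x mod 72: (46, 1120).
General: x = 46 + 72t, y = 1120 - 55t.
x ≥ 0 ⇒ t ≥ 0; y ≥ 0 ⇒ t ≤ 20. So t ∈ [0, 20]: 21 solutions.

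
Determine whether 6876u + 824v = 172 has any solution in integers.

yes

gcd(6876, 824):
  6876 = 8·824 + 284
  824 = 2·284 + 256
  284 = 1·256 + 28
  256 = 9·28 + 4
  28 = 7·4
so gcd(6876, 824) = 4.
4 divides 172, so integer solutions exist.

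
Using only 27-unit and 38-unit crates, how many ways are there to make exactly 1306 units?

Need nonnegative integers with 27j + 38k = 1306.
gcd(27, 38) = 1, and 27·(-7) + 38·(5) = 1.
So (j₀, k₀) = (-9142, 6530); general j = -9142 + 38t, k = 6530 - 27t.
j ≥ 0 ⇒ t ≥ 241; k ≥ 0 ⇒ t ≤ 241. That's 1 value of t.

1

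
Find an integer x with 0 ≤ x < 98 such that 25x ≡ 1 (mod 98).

51

gcd(98, 25):
  98 = 3·25 + 23
  25 = 1·23 + 2
  23 = 11·2 + 1
  2 = 2·1
so gcd(98, 25) = 1.
Back-substitute for Bézout coefficients:
  1 = 23 - 11·2
  ... = 25·(-47) + 98·(12)
So 25·-47 ≡ 1 (mod 98), and -47 mod 98 = 51.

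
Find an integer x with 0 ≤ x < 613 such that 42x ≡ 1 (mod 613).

73

gcd(613, 42):
  613 = 14×42 + 25
  42 = 1×25 + 17
  25 = 1×17 + 8
  17 = 2×8 + 1
  8 = 8×1
so gcd(613, 42) = 1.
Back-substitute for Bézout coefficients:
  1 = 17 - 2×8
  ... = 42×(73) + 613×(-5)
So 42×73 ≡ 1 (mod 613), and 73 mod 613 = 73.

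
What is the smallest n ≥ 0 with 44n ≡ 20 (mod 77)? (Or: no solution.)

no solution

gcd(77, 44) = 11  (77 = 1·44 + 33, 44 = 1·33 + 11, 33 = 3·11).
11 does not divide 20, so the congruence has no solution.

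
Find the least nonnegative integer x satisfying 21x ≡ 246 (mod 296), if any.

54

gcd(296, 21):
  296 = 14*21 + 2
  21 = 10*2 + 1
  2 = 2*1
so gcd(296, 21) = 1.
1 divides 246, so solutions exist.
Back-substitute for Bézout coefficients:
  1 = 21 - 10*2
  ... = 21*(141) + 296*(-10)
So 21*(141) ≡ 1 (mod 296); multiply by 246: x ≡ 34686 (mod 296).
Smallest nonnegative: x = 34686 mod 296 = 54.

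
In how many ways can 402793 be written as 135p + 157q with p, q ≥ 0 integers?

19

gcd(157, 135):
  157 = 1*135 + 22
  135 = 6*22 + 3
  22 = 7*3 + 1
  3 = 3*1
so gcd(157, 135) = 1.
Back-substitute for Bézout coefficients:
  1 = 22 - 7*3
  ... = 135*(-50) + 157*(43)
Scale by 402793: one solution is (-20139650, 17320099). Reduce p mod 157: (153, 2434).
General: p = 153 + 157t, q = 2434 - 135t.
p ≥ 0 ⇒ t ≥ 0; q ≥ 0 ⇒ t ≤ 18. So t ∈ [0, 18]: 19 solutions.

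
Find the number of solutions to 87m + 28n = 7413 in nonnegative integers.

3

gcd(87, 28) = 1  (87 = 3×28 + 3, 28 = 9×3 + 1, 3 = 3×1).
Back-substituting, 87×(-9) + 28×(28) = 1.
Scale by 7413: one solution is (-66717, 207564). Reduce m mod 28: (7, 243).
General: m = 7 + 28t, n = 243 - 87t.
m ≥ 0 ⇒ t ≥ 0; n ≥ 0 ⇒ t ≤ 2. So t ∈ [0, 2]: 3 solutions.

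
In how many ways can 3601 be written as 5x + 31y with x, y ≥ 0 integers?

gcd(31, 5) = 1  (31 = 6*5 + 1, 5 = 5*1).
Back-substituting, 5*(-6) + 31*(1) = 1.
Scale by 3601: one solution is (-21606, 3601). Reduce x mod 31: (1, 116).
General: x = 1 + 31t, y = 116 - 5t.
x ≥ 0 ⇒ t ≥ 0; y ≥ 0 ⇒ t ≤ 23. So t ∈ [0, 23]: 24 solutions.

24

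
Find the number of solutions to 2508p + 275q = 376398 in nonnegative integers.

6

gcd(2508, 275) = 11  (2508 = 9·275 + 33, 275 = 8·33 + 11, 33 = 3·11).
Back-substituting, 2508·(-8) + 275·(73) = 11.
Scale by 34218: one solution is (-273744, 2497914). Reduce p mod 25: (6, 1314).
General: p = 6 + 25t, q = 1314 - 228t.
p ≥ 0 ⇒ t ≥ 0; q ≥ 0 ⇒ t ≤ 5. So t ∈ [0, 5]: 6 solutions.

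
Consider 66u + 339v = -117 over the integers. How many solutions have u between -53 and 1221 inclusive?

gcd(339, 66):
  339 = 5·66 + 9
  66 = 7·9 + 3
  9 = 3·3
so gcd(339, 66) = 3.
Back-substitute for Bézout coefficients:
  3 = 66 - 7·9
  ... = 66·(36) + 339·(-7)
Scale by -39: particular solution (-1404, 273); reduce u mod 113: (65, -13).
General solution: u = 65 + 113t, v = -13 - 22t for integer t.
-53 ≤ 65 + 113t ≤ 1221 gives t ∈ [-1, 10], which is 12 values.

12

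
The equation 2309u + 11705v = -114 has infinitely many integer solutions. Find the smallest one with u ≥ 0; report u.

3954

gcd(11705, 2309) = 1  (11705 = 5×2309 + 160, 2309 = 14×160 + 69, 160 = 2×69 + 22, 69 = 3×22 + 3, 22 = 7×3 + 1, 3 = 3×1).
1 divides -114, so solutions exist.
Back-substituting, 2309×(-3731) + 11705×(736) = 1.
Scale by -114/1 = -114: (u₀, v₀) = (425334, -83904).
General solution: u = 425334 + 11705t, v = -83904 - 2309t for integer t.
u ≥ 0: smallest is 425334 mod 11705 = 3954 (at t = -36), with v = -780.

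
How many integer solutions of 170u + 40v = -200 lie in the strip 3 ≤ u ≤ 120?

30

gcd(170, 40) = 10.
By Bézout, 170*(1) + 40*(-4) = 10.
Particular solution: (0, -5).
General solution: u = 0 + 4t, v = -5 - 17t for integer t.
3 ≤ 0 + 4t ≤ 120 gives t ∈ [1, 30], which is 30 values.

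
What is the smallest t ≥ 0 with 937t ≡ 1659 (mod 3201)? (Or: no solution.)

1440

gcd(3201, 937) = 1.
1 divides 1659, so solutions exist.
By Bézout, 937·(-632) + 3201·(185) = 1.
So 937·(-632) ≡ 1 (mod 3201); multiply by 1659: t ≡ -1048488 (mod 3201).
Smallest nonnegative: t = -1048488 mod 3201 = 1440.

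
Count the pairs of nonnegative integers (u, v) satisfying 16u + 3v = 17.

0

gcd(16, 3) = 1.
By Bézout, 16*(1) + 3*(-5) = 1.
One solution: (2, -5).
General: u = 2 + 3t, v = -5 - 16t.
u ≥ 0 ⇒ t ≥ 0; v ≥ 0 ⇒ t ≤ -1. So t ∈ [0, -1]: 0 solutions.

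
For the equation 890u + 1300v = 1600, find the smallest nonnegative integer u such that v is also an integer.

gcd(1300, 890) = 10.
10 divides 1600, so solutions exist.
By Bézout, 890*(19) + 1300*(-13) = 10.
Scale by 1600/10 = 160: (u₀, v₀) = (3040, -2080).
General solution: u = 3040 + 130t, v = -2080 - 89t for integer t.
u ≥ 0: smallest is 3040 mod 130 = 50 (at t = -23), with v = -33.

50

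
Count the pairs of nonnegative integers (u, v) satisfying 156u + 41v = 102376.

16

gcd(156, 41) = 1.
By Bézout, 156*(5) + 41*(-19) = 1.
One solution: (36, 2360).
General: u = 36 + 41t, v = 2360 - 156t.
u ≥ 0 ⇒ t ≥ 0; v ≥ 0 ⇒ t ≤ 15. So t ∈ [0, 15]: 16 solutions.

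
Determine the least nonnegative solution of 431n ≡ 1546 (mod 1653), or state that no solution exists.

1484

gcd(1653, 431) = 1  (1653 = 3×431 + 360, 431 = 1×360 + 71, 360 = 5×71 + 5, 71 = 14×5 + 1, 5 = 5×1).
1 divides 1546, so solutions exist.
Back-substituting, 431×(326) + 1653×(-85) = 1.
So 431×(326) ≡ 1 (mod 1653); multiply by 1546: n ≡ 503996 (mod 1653).
Smallest nonnegative: n = 503996 mod 1653 = 1484.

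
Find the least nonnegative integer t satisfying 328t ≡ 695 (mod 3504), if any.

no solution

gcd(3504, 328) = 8.
8 does not divide 695, so the congruence has no solution.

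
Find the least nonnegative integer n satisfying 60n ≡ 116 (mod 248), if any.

gcd(248, 60) = 4  (248 = 4×60 + 8, 60 = 7×8 + 4, 8 = 2×4).
4 divides 116, so solutions exist.
Back-substituting, 60×(29) + 248×(-7) = 4.
So 60×(29) ≡ 4 (mod 248); multiply by 29: n ≡ 841 (mod 62).
Smallest nonnegative: n = 841 mod 62 = 35.

35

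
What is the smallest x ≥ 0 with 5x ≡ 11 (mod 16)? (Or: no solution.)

15

gcd(16, 5) = 1  (16 = 3×5 + 1, 5 = 5×1).
1 divides 11, so solutions exist.
Back-substituting, 5×(-3) + 16×(1) = 1.
So 5×(-3) ≡ 1 (mod 16); multiply by 11: x ≡ -33 (mod 16).
Smallest nonnegative: x = -33 mod 16 = 15.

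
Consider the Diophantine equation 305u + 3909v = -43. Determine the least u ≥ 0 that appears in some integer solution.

3550

gcd(3909, 305) = 1.
1 divides -43, so solutions exist.
By Bézout, 305×(-628) + 3909×(49) = 1.
Scale by -43/1 = -43: (u₀, v₀) = (27004, -2107).
General solution: u = 27004 + 3909t, v = -2107 - 305t for integer t.
u ≥ 0: smallest is 27004 mod 3909 = 3550 (at t = -6), with v = -277.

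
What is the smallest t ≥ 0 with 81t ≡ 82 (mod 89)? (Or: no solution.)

12

gcd(89, 81):
  89 = 1×81 + 8
  81 = 10×8 + 1
  8 = 8×1
so gcd(89, 81) = 1.
1 divides 82, so solutions exist.
Back-substitute for Bézout coefficients:
  1 = 81 - 10×8
  ... = 81×(11) + 89×(-10)
So 81×(11) ≡ 1 (mod 89); multiply by 82: t ≡ 902 (mod 89).
Smallest nonnegative: t = 902 mod 89 = 12.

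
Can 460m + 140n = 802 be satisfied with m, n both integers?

no

gcd(460, 140) = 20  (460 = 3×140 + 40, 140 = 3×40 + 20, 40 = 2×20).
20 does not divide 802 (remainder 2), so no integer solutions.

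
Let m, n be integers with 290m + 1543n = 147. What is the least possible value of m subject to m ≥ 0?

1336

gcd(1543, 290) = 1  (1543 = 5×290 + 93, 290 = 3×93 + 11, 93 = 8×11 + 5, 11 = 2×5 + 1, 5 = 5×1).
1 divides 147, so solutions exist.
Back-substituting, 290×(282) + 1543×(-53) = 1.
Scale by 147/1 = 147: (m₀, n₀) = (41454, -7791).
General solution: m = 41454 + 1543t, n = -7791 - 290t for integer t.
m ≥ 0: smallest is 41454 mod 1543 = 1336 (at t = -26), with n = -251.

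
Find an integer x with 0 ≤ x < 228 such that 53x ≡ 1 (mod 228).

185

gcd(228, 53) = 1.
By Bézout, 53×(-43) + 228×(10) = 1.
So 53×-43 ≡ 1 (mod 228), and -43 mod 228 = 185.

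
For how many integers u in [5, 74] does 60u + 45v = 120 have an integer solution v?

gcd(60, 45):
  60 = 1*45 + 15
  45 = 3*15
so gcd(60, 45) = 15.
Back-substitute for Bézout coefficients:
  15 = 60 - 1*45
  ... = 60*(1) + 45*(-1)
Scale by 8: particular solution (8, -8); reduce u mod 3: (2, 0).
General solution: u = 2 + 3t, v = 0 - 4t for integer t.
5 ≤ 2 + 3t ≤ 74 gives t ∈ [1, 24], which is 24 values.

24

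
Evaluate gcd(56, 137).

gcd(137, 56):
  137 = 2×56 + 25
  56 = 2×25 + 6
  25 = 4×6 + 1
  6 = 6×1
so gcd(137, 56) = 1.

1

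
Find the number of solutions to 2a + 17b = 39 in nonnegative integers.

1

gcd(17, 2) = 1.
By Bézout, 2·(-8) + 17·(1) = 1.
One solution: (11, 1).
General: a = 11 + 17t, b = 1 - 2t.
a ≥ 0 ⇒ t ≥ 0; b ≥ 0 ⇒ t ≤ 0. So t ∈ [0, 0]: 1 solution.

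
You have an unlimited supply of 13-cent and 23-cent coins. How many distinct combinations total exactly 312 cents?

Need nonnegative integers with 13j + 23k = 312.
gcd(13, 23) = 1, and 13·(-7) + 23·(4) = 1.
So (j₀, k₀) = (-2184, 1248); general j = -2184 + 23t, k = 1248 - 13t.
j ≥ 0 ⇒ t ≥ 95; k ≥ 0 ⇒ t ≤ 96. That's 2 values of t.

2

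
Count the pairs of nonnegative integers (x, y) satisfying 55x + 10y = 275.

gcd(55, 10):
  55 = 5×10 + 5
  10 = 2×5
so gcd(55, 10) = 5.
Back-substitute for Bézout coefficients:
  5 = 55 - 5×10
  ... = 55×(1) + 10×(-5)
Scale by 55: one solution is (55, -275). Reduce x mod 2: (1, 22).
General: x = 1 + 2t, y = 22 - 11t.
x ≥ 0 ⇒ t ≥ 0; y ≥ 0 ⇒ t ≤ 2. So t ∈ [0, 2]: 3 solutions.

3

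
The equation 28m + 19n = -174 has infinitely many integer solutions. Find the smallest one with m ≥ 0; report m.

gcd(28, 19):
  28 = 1·19 + 9
  19 = 2·9 + 1
  9 = 9·1
so gcd(28, 19) = 1.
1 divides -174, so solutions exist.
Back-substitute for Bézout coefficients:
  1 = 19 - 2·9
  ... = 28·(-2) + 19·(3)
Scale by -174/1 = -174: (m₀, n₀) = (348, -522).
General solution: m = 348 + 19t, n = -522 - 28t for integer t.
m ≥ 0: smallest is 348 mod 19 = 6 (at t = -18), with n = -18.

6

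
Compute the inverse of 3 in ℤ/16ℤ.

11

gcd(16, 3):
  16 = 5·3 + 1
  3 = 3·1
so gcd(16, 3) = 1.
Back-substitute for Bézout coefficients:
  1 = 16 - 5·3
  ... = 3·(-5) + 16·(1)
So 3·-5 ≡ 1 (mod 16), and -5 mod 16 = 11.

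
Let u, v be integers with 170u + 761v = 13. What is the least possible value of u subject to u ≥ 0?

gcd(761, 170) = 1.
1 divides 13, so solutions exist.
By Bézout, 170·(-94) + 761·(21) = 1.
Scale by 13/1 = 13: (u₀, v₀) = (-1222, 273).
General solution: u = -1222 + 761t, v = 273 - 170t for integer t.
u ≥ 0: smallest is -1222 mod 761 = 300 (at t = 2), with v = -67.

300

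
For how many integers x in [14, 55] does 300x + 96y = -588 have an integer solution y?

6

gcd(300, 96):
  300 = 3*96 + 12
  96 = 8*12
so gcd(300, 96) = 12.
Back-substitute for Bézout coefficients:
  12 = 300 - 3*96
  ... = 300*(1) + 96*(-3)
Scale by -49: particular solution (-49, 147); reduce x mod 8: (7, -28).
General solution: x = 7 + 8t, y = -28 - 25t for integer t.
14 ≤ 7 + 8t ≤ 55 gives t ∈ [1, 6], which is 6 values.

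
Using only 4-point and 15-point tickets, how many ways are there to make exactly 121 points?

2

Need nonnegative integers with 4j + 15k = 121.
gcd(4, 15) = 1, and 4·(4) + 15·(-1) = 1.
So (j₀, k₀) = (484, -121); general j = 484 + 15t, k = -121 - 4t.
j ≥ 0 ⇒ t ≥ -32; k ≥ 0 ⇒ t ≤ -31. That's 2 values of t.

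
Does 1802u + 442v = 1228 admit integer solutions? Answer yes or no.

no

gcd(1802, 442) = 34.
34 does not divide 1228 (remainder 4), so no integer solutions.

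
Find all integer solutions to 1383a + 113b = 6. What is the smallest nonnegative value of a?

gcd(1383, 113) = 1.
1 divides 6, so solutions exist.
By Bézout, 1383*(-46) + 113*(563) = 1.
Scale by 6/1 = 6: (a₀, b₀) = (-276, 3378).
General solution: a = -276 + 113t, b = 3378 - 1383t for integer t.
a ≥ 0: smallest is -276 mod 113 = 63 (at t = 3), with b = -771.

63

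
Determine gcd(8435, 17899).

7

gcd(17899, 8435) = 7  (17899 = 2×8435 + 1029, 8435 = 8×1029 + 203, 1029 = 5×203 + 14, 203 = 14×14 + 7, 14 = 2×7).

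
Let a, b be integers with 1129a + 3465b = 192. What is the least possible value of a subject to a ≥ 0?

gcd(3465, 1129) = 1.
1 divides 192, so solutions exist.
By Bézout, 1129*(844) + 3465*(-275) = 1.
Scale by 192/1 = 192: (a₀, b₀) = (162048, -52800).
General solution: a = 162048 + 3465t, b = -52800 - 1129t for integer t.
a ≥ 0: smallest is 162048 mod 3465 = 2658 (at t = -46), with b = -866.

2658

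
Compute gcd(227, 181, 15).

1

gcd(227, 181) = 1  (227 = 1·181 + 46, 181 = 3·46 + 43, 46 = 1·43 + 3, 43 = 14·3 + 1, 3 = 3·1).
gcd(1, 15) = 1.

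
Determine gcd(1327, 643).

gcd(1327, 643) = 1  (1327 = 2·643 + 41, 643 = 15·41 + 28, 41 = 1·28 + 13, 28 = 2·13 + 2, 13 = 6·2 + 1, 2 = 2·1).

1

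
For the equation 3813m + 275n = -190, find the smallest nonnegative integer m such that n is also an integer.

gcd(3813, 275) = 1.
1 divides -190, so solutions exist.
By Bézout, 3813·(52) + 275·(-721) = 1.
Scale by -190/1 = -190: (m₀, n₀) = (-9880, 136990).
General solution: m = -9880 + 275t, n = 136990 - 3813t for integer t.
m ≥ 0: smallest is -9880 mod 275 = 20 (at t = 36), with n = -278.

20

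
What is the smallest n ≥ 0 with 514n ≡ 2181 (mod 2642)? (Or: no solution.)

gcd(2642, 514):
  2642 = 5*514 + 72
  514 = 7*72 + 10
  72 = 7*10 + 2
  10 = 5*2
so gcd(2642, 514) = 2.
2 does not divide 2181, so the congruence has no solution.

no solution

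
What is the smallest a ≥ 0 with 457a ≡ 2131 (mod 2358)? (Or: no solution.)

gcd(2358, 457) = 1  (2358 = 5×457 + 73, 457 = 6×73 + 19, 73 = 3×19 + 16, 19 = 1×16 + 3, 16 = 5×3 + 1, 3 = 3×1).
1 divides 2131, so solutions exist.
Back-substituting, 457×(-743) + 2358×(144) = 1.
So 457×(-743) ≡ 1 (mod 2358); multiply by 2131: a ≡ -1583333 (mod 2358).
Smallest nonnegative: a = -1583333 mod 2358 = 1243.

1243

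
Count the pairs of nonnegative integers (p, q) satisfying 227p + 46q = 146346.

14

gcd(227, 46) = 1  (227 = 4*46 + 43, 46 = 1*43 + 3, 43 = 14*3 + 1, 3 = 3*1).
Back-substituting, 227*(15) + 46*(-74) = 1.
Scale by 146346: one solution is (2195190, -10829604). Reduce p mod 46: (24, 3063).
General: p = 24 + 46t, q = 3063 - 227t.
p ≥ 0 ⇒ t ≥ 0; q ≥ 0 ⇒ t ≤ 13. So t ∈ [0, 13]: 14 solutions.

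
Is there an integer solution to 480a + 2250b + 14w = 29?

no

gcd(2250, 480) = 30  (2250 = 4*480 + 330, 480 = 1*330 + 150, 330 = 2*150 + 30, 150 = 5*30).
gcd(30, 14) = 2.
2 does not divide 29 (remainder 1), so no integer solutions.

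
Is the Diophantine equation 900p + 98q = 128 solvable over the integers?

gcd(900, 98) = 2  (900 = 9*98 + 18, 98 = 5*18 + 8, 18 = 2*8 + 2, 8 = 4*2).
2 divides 128, so integer solutions exist.

yes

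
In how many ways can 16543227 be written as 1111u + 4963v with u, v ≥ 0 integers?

3

gcd(4963, 1111) = 1.
By Bézout, 1111·(612) + 4963·(-137) = 1.
One solution: (4406, 2347).
General: u = 4406 + 4963t, v = 2347 - 1111t.
u ≥ 0 ⇒ t ≥ 0; v ≥ 0 ⇒ t ≤ 2. So t ∈ [0, 2]: 3 solutions.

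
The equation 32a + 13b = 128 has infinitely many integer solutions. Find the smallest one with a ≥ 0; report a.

4

gcd(32, 13):
  32 = 2·13 + 6
  13 = 2·6 + 1
  6 = 6·1
so gcd(32, 13) = 1.
1 divides 128, so solutions exist.
Back-substitute for Bézout coefficients:
  1 = 13 - 2·6
  ... = 32·(-2) + 13·(5)
Scale by 128/1 = 128: (a₀, b₀) = (-256, 640).
General solution: a = -256 + 13t, b = 640 - 32t for integer t.
a ≥ 0: smallest is -256 mod 13 = 4 (at t = 20), with b = 0.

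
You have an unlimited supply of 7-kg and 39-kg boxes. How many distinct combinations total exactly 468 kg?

2

Need nonnegative integers with 7j + 39k = 468.
gcd(7, 39) = 1, and 7·(-11) + 39·(2) = 1.
So (j₀, k₀) = (-5148, 936); general j = -5148 + 39t, k = 936 - 7t.
j ≥ 0 ⇒ t ≥ 132; k ≥ 0 ⇒ t ≤ 133. That's 2 values of t.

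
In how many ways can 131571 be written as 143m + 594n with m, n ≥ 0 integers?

17

gcd(594, 143):
  594 = 4·143 + 22
  143 = 6·22 + 11
  22 = 2·11
so gcd(594, 143) = 11.
Back-substitute for Bézout coefficients:
  11 = 143 - 6·22
  ... = 143·(25) + 594·(-6)
Scale by 11961: one solution is (299025, -71766). Reduce m mod 54: (27, 215).
General: m = 27 + 54t, n = 215 - 13t.
m ≥ 0 ⇒ t ≥ 0; n ≥ 0 ⇒ t ≤ 16. So t ∈ [0, 16]: 17 solutions.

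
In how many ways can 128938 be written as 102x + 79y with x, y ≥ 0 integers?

gcd(102, 79) = 1  (102 = 1·79 + 23, 79 = 3·23 + 10, 23 = 2·10 + 3, 10 = 3·3 + 1, 3 = 3·1).
Back-substituting, 102·(-24) + 79·(31) = 1.
Scale by 128938: one solution is (-3094512, 3997078). Reduce x mod 79: (76, 1534).
General: x = 76 + 79t, y = 1534 - 102t.
x ≥ 0 ⇒ t ≥ 0; y ≥ 0 ⇒ t ≤ 15. So t ∈ [0, 15]: 16 solutions.

16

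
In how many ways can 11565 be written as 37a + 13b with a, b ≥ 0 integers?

gcd(37, 13) = 1.
By Bézout, 37×(6) + 13×(-17) = 1.
One solution: (9, 864).
General: a = 9 + 13t, b = 864 - 37t.
a ≥ 0 ⇒ t ≥ 0; b ≥ 0 ⇒ t ≤ 23. So t ∈ [0, 23]: 24 solutions.

24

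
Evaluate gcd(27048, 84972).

12

gcd(84972, 27048) = 12  (84972 = 3·27048 + 3828, 27048 = 7·3828 + 252, 3828 = 15·252 + 48, 252 = 5·48 + 12, 48 = 4·12).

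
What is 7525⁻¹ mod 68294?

gcd(68294, 7525):
  68294 = 9×7525 + 569
  7525 = 13×569 + 128
  569 = 4×128 + 57
  128 = 2×57 + 14
  57 = 4×14 + 1
  14 = 14×1
so gcd(68294, 7525) = 1.
Back-substitute for Bézout coefficients:
  1 = 57 - 4×14
  ... = 7525×(-4801) + 68294×(529)
So 7525×-4801 ≡ 1 (mod 68294), and -4801 mod 68294 = 63493.

63493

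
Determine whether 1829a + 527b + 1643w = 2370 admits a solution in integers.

no

gcd(1829, 527) = 31  (1829 = 3*527 + 248, 527 = 2*248 + 31, 248 = 8*31).
gcd(31, 1643) = 31.
31 does not divide 2370 (remainder 14), so no integer solutions.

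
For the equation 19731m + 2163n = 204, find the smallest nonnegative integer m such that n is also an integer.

689

gcd(19731, 2163):
  19731 = 9*2163 + 264
  2163 = 8*264 + 51
  264 = 5*51 + 9
  51 = 5*9 + 6
  9 = 1*6 + 3
  6 = 2*3
so gcd(19731, 2163) = 3.
3 divides 204, so solutions exist.
Back-substitute for Bézout coefficients:
  3 = 9 - 1*6
  ... = 19731*(254) + 2163*(-2317)
Scale by 204/3 = 68: (m₀, n₀) = (17272, -157556).
General solution: m = 17272 + 721t, n = -157556 - 6577t for integer t.
m ≥ 0: smallest is 17272 mod 721 = 689 (at t = -23), with n = -6285.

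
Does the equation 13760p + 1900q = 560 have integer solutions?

gcd(13760, 1900) = 20  (13760 = 7*1900 + 460, 1900 = 4*460 + 60, 460 = 7*60 + 40, 60 = 1*40 + 20, 40 = 2*20).
20 divides 560, so integer solutions exist.

yes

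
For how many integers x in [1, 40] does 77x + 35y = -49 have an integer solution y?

8

gcd(77, 35) = 7  (77 = 2×35 + 7, 35 = 5×7).
Back-substituting, 77×(1) + 35×(-2) = 7.
Scale by -7: particular solution (-7, 14); reduce x mod 5: (3, -8).
General solution: x = 3 + 5t, y = -8 - 11t for integer t.
1 ≤ 3 + 5t ≤ 40 gives t ∈ [0, 7], which is 8 values.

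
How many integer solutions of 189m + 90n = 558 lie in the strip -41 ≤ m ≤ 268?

gcd(189, 90) = 9.
By Bézout, 189×(1) + 90×(-2) = 9.
Particular solution: (2, 2).
General solution: m = 2 + 10t, n = 2 - 21t for integer t.
-41 ≤ 2 + 10t ≤ 268 gives t ∈ [-4, 26], which is 31 values.

31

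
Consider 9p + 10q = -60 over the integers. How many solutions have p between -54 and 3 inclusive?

6

gcd(10, 9) = 1.
By Bézout, 9×(-1) + 10×(1) = 1.
Particular solution: (0, -6).
General solution: p = 0 + 10t, q = -6 - 9t for integer t.
-54 ≤ 0 + 10t ≤ 3 gives t ∈ [-5, 0], which is 6 values.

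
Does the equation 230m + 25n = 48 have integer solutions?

no

gcd(230, 25) = 5.
5 does not divide 48 (remainder 3), so no integer solutions.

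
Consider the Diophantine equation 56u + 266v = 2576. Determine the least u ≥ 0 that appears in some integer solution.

gcd(266, 56):
  266 = 4*56 + 42
  56 = 1*42 + 14
  42 = 3*14
so gcd(266, 56) = 14.
14 divides 2576, so solutions exist.
Back-substitute for Bézout coefficients:
  14 = 56 - 1*42
  ... = 56*(5) + 266*(-1)
Scale by 2576/14 = 184: (u₀, v₀) = (920, -184).
General solution: u = 920 + 19t, v = -184 - 4t for integer t.
u ≥ 0: smallest is 920 mod 19 = 8 (at t = -48), with v = 8.

8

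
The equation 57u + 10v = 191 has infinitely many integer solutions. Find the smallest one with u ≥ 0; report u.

3

gcd(57, 10):
  57 = 5*10 + 7
  10 = 1*7 + 3
  7 = 2*3 + 1
  3 = 3*1
so gcd(57, 10) = 1.
1 divides 191, so solutions exist.
Back-substitute for Bézout coefficients:
  1 = 7 - 2*3
  ... = 57*(3) + 10*(-17)
Scale by 191/1 = 191: (u₀, v₀) = (573, -3247).
General solution: u = 573 + 10t, v = -3247 - 57t for integer t.
u ≥ 0: smallest is 573 mod 10 = 3 (at t = -57), with v = 2.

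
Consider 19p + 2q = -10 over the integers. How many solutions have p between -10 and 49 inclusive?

30

gcd(19, 2) = 1.
By Bézout, 19*(1) + 2*(-9) = 1.
Particular solution: (0, -5).
General solution: p = 0 + 2t, q = -5 - 19t for integer t.
-10 ≤ 0 + 2t ≤ 49 gives t ∈ [-5, 24], which is 30 values.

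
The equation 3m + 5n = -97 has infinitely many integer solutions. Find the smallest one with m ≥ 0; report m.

gcd(5, 3):
  5 = 1×3 + 2
  3 = 1×2 + 1
  2 = 2×1
so gcd(5, 3) = 1.
1 divides -97, so solutions exist.
Back-substitute for Bézout coefficients:
  1 = 3 - 1×2
  ... = 3×(2) + 5×(-1)
Scale by -97/1 = -97: (m₀, n₀) = (-194, 97).
General solution: m = -194 + 5t, n = 97 - 3t for integer t.
m ≥ 0: smallest is -194 mod 5 = 1 (at t = 39), with n = -20.

1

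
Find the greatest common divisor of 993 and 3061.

gcd(3061, 993) = 1  (3061 = 3·993 + 82, 993 = 12·82 + 9, 82 = 9·9 + 1, 9 = 9·1).

1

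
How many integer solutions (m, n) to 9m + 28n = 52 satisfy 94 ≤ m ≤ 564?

gcd(28, 9) = 1.
By Bézout, 9·(-3) + 28·(1) = 1.
Particular solution: (12, -2).
General solution: m = 12 + 28t, n = -2 - 9t for integer t.
94 ≤ 12 + 28t ≤ 564 gives t ∈ [3, 19], which is 17 values.

17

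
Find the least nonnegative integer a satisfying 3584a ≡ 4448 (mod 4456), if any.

46

gcd(4456, 3584) = 8.
8 divides 4448, so solutions exist.
By Bézout, 3584×(-46) + 4456×(37) = 8.
So 3584×(-46) ≡ 8 (mod 4456); multiply by 556: a ≡ -25576 (mod 557).
Smallest nonnegative: a = -25576 mod 557 = 46.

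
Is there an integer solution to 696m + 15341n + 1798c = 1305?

gcd(15341, 696) = 29.
gcd(29, 1798) = 29.
29 divides 1305, so integer solutions exist.

yes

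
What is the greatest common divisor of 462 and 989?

1

gcd(989, 462):
  989 = 2×462 + 65
  462 = 7×65 + 7
  65 = 9×7 + 2
  7 = 3×2 + 1
  2 = 2×1
so gcd(989, 462) = 1.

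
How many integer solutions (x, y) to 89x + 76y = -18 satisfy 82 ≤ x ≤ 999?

12

gcd(89, 76) = 1.
By Bézout, 89*(-35) + 76*(41) = 1.
Particular solution: (22, -26).
General solution: x = 22 + 76t, y = -26 - 89t for integer t.
82 ≤ 22 + 76t ≤ 999 gives t ∈ [1, 12], which is 12 values.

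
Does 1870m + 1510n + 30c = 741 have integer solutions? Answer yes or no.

gcd(1870, 1510):
  1870 = 1×1510 + 360
  1510 = 4×360 + 70
  360 = 5×70 + 10
  70 = 7×10
so gcd(1870, 1510) = 10.
gcd(10, 30) = 10.
10 does not divide 741 (remainder 1), so no integer solutions.

no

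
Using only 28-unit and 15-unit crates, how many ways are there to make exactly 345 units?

Need nonnegative integers with 28j + 15k = 345.
gcd(28, 15) = 1, and 28·(7) + 15·(-13) = 1.
So (j₀, k₀) = (2415, -4485); general j = 2415 + 15t, k = -4485 - 28t.
j ≥ 0 ⇒ t ≥ -161; k ≥ 0 ⇒ t ≤ -161. That's 1 value of t.

1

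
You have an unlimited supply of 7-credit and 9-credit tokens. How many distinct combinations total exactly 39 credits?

1

Need nonnegative integers with 7j + 9k = 39.
gcd(7, 9) = 1, and 7·(4) + 9·(-3) = 1.
So (j₀, k₀) = (156, -117); general j = 156 + 9t, k = -117 - 7t.
j ≥ 0 ⇒ t ≥ -17; k ≥ 0 ⇒ t ≤ -17. That's 1 value of t.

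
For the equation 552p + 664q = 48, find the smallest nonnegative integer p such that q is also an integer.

47

gcd(664, 552):
  664 = 1·552 + 112
  552 = 4·112 + 104
  112 = 1·104 + 8
  104 = 13·8
so gcd(664, 552) = 8.
8 divides 48, so solutions exist.
Back-substitute for Bézout coefficients:
  8 = 112 - 1·104
  ... = 552·(-6) + 664·(5)
Scale by 48/8 = 6: (p₀, q₀) = (-36, 30).
General solution: p = -36 + 83t, q = 30 - 69t for integer t.
p ≥ 0: smallest is -36 mod 83 = 47 (at t = 1), with q = -39.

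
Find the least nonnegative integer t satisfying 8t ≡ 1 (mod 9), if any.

8

gcd(9, 8) = 1.
1 divides 1, so solutions exist.
By Bézout, 8*(-1) + 9*(1) = 1.
So 8*(-1) ≡ 1 (mod 9); multiply by 1: t ≡ -1 (mod 9).
Smallest nonnegative: t = -1 mod 9 = 8.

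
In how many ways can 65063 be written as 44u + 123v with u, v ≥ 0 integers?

gcd(123, 44) = 1  (123 = 2×44 + 35, 44 = 1×35 + 9, 35 = 3×9 + 8, 9 = 1×8 + 1, 8 = 8×1).
Back-substituting, 44×(14) + 123×(-5) = 1.
Scale by 65063: one solution is (910882, -325315). Reduce u mod 123: (67, 505).
General: u = 67 + 123t, v = 505 - 44t.
u ≥ 0 ⇒ t ≥ 0; v ≥ 0 ⇒ t ≤ 11. So t ∈ [0, 11]: 12 solutions.

12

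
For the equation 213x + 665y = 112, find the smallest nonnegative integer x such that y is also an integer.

gcd(665, 213):
  665 = 3*213 + 26
  213 = 8*26 + 5
  26 = 5*5 + 1
  5 = 5*1
so gcd(665, 213) = 1.
1 divides 112, so solutions exist.
Back-substitute for Bézout coefficients:
  1 = 26 - 5*5
  ... = 213*(-128) + 665*(41)
Scale by 112/1 = 112: (x₀, y₀) = (-14336, 4592).
General solution: x = -14336 + 665t, y = 4592 - 213t for integer t.
x ≥ 0: smallest is -14336 mod 665 = 294 (at t = 22), with y = -94.

294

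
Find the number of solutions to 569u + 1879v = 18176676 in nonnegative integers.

17

gcd(1879, 569) = 1.
By Bézout, 569×(142) + 1879×(-43) = 1.
One solution: (1521, 9213).
General: u = 1521 + 1879t, v = 9213 - 569t.
u ≥ 0 ⇒ t ≥ 0; v ≥ 0 ⇒ t ≤ 16. So t ∈ [0, 16]: 17 solutions.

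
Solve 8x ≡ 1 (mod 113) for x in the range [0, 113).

99

gcd(113, 8):
  113 = 14×8 + 1
  8 = 8×1
so gcd(113, 8) = 1.
Back-substitute for Bézout coefficients:
  1 = 113 - 14×8
  ... = 8×(-14) + 113×(1)
So 8×-14 ≡ 1 (mod 113), and -14 mod 113 = 99.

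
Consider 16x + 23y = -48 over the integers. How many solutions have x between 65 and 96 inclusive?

2

gcd(23, 16) = 1  (23 = 1*16 + 7, 16 = 2*7 + 2, 7 = 3*2 + 1, 2 = 2*1).
Back-substituting, 16*(-10) + 23*(7) = 1.
Scale by -48: particular solution (480, -336); reduce x mod 23: (20, -16).
General solution: x = 20 + 23t, y = -16 - 16t for integer t.
65 ≤ 20 + 23t ≤ 96 gives t ∈ [2, 3], which is 2 values.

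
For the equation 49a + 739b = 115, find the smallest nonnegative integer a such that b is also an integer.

123

gcd(739, 49) = 1  (739 = 15×49 + 4, 49 = 12×4 + 1, 4 = 4×1).
1 divides 115, so solutions exist.
Back-substituting, 49×(181) + 739×(-12) = 1.
Scale by 115/1 = 115: (a₀, b₀) = (20815, -1380).
General solution: a = 20815 + 739t, b = -1380 - 49t for integer t.
a ≥ 0: smallest is 20815 mod 739 = 123 (at t = -28), with b = -8.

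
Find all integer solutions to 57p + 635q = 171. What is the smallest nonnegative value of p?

3

gcd(635, 57) = 1  (635 = 11×57 + 8, 57 = 7×8 + 1, 8 = 8×1).
1 divides 171, so solutions exist.
Back-substituting, 57×(78) + 635×(-7) = 1.
Scale by 171/1 = 171: (p₀, q₀) = (13338, -1197).
General solution: p = 13338 + 635t, q = -1197 - 57t for integer t.
p ≥ 0: smallest is 13338 mod 635 = 3 (at t = -21), with q = 0.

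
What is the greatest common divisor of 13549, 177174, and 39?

gcd(177174, 13549):
  177174 = 13×13549 + 1037
  13549 = 13×1037 + 68
  1037 = 15×68 + 17
  68 = 4×17
so gcd(177174, 13549) = 17.
gcd(17, 39) = 1.

1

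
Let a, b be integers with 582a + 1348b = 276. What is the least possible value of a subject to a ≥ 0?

334

gcd(1348, 582) = 2.
2 divides 276, so solutions exist.
By Bézout, 582*(315) + 1348*(-136) = 2.
Scale by 276/2 = 138: (a₀, b₀) = (43470, -18768).
General solution: a = 43470 + 674t, b = -18768 - 291t for integer t.
a ≥ 0: smallest is 43470 mod 674 = 334 (at t = -64), with b = -144.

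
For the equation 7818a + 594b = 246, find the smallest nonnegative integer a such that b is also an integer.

gcd(7818, 594) = 6.
6 divides 246, so solutions exist.
By Bézout, 7818·(31) + 594·(-408) = 6.
Scale by 246/6 = 41: (a₀, b₀) = (1271, -16728).
General solution: a = 1271 + 99t, b = -16728 - 1303t for integer t.
a ≥ 0: smallest is 1271 mod 99 = 83 (at t = -12), with b = -1092.

83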